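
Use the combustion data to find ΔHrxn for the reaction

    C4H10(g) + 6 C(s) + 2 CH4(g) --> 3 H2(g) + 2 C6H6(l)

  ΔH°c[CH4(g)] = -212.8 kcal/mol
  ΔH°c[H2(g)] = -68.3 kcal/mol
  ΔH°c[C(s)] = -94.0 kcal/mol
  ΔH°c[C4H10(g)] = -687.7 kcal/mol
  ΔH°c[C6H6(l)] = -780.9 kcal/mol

ΔHrxn = 89.4 kcal/mol

Using ΔH = Σ nΔHc°(reactants) − Σ nΔHc°(products):
= [1·(-687.7) + 6·(-94.0) + 2·(-212.8)] − [3·(-68.3) + 2·(-780.9)]
= 89.4 kcal/mol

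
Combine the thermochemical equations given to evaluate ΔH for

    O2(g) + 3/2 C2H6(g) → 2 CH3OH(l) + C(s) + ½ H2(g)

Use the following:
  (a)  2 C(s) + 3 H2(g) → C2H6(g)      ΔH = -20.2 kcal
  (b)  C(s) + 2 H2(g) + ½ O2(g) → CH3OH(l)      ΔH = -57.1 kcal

ΔH = -83.9 kcal

(a) reversed and × 3/2 (reverse to put C2H6(g) on the reactant side; ×3/2 to match 3/2 C2H6(g) in the target): (-3/2)·(-20.2) = +30.3 kcal
(b) × 2 (scale by 2 for the 2 CH3OH(l)): (2)·(-57.1) = -114.2 kcal
ΔH = (+30.3) + (-114.2) = -83.9 kcal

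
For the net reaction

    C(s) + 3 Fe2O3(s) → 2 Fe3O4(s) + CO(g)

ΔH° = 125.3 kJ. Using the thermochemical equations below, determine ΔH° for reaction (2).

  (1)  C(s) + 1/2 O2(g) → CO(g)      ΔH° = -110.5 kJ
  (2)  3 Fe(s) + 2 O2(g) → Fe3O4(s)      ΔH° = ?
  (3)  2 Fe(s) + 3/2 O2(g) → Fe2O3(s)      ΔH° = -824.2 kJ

(1) as written: -110.5 kJ
(2) × 2: contributes 2·x
(3) reversed and × 3: (-3)·(-824.2) = +2472.6 kJ
+125.3 = (-110.5) + (+2472.6) + 2·x
x = (+125.3 − (+2362.1)) / (2) = -1118.4 kJ

ΔH° = -1118.4 kJ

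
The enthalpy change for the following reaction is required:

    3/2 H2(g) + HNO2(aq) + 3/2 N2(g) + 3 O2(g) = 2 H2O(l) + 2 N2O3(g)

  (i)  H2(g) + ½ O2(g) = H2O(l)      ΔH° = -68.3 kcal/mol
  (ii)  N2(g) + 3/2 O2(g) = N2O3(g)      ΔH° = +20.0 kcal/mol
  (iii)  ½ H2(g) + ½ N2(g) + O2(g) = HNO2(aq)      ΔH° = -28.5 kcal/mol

(i) × 2 (scale by 2 for the 2 H2O(l)): (2)·(-68.3) = -136.6 kcal/mol
(ii) × 2 (scale by 2 for the 2 N2O3(g)): (2)·(+20.0) = +40.0 kcal/mol
(iii) reversed (reverse to put HNO2(aq) on the reactant side): +28.5 kcal/mol
ΔH° = (2)·(-68.3) + (2)·(+20.0) + (-1)·(-28.5) = -68.1 kcal/mol

ΔH° = -68.1 kcal/mol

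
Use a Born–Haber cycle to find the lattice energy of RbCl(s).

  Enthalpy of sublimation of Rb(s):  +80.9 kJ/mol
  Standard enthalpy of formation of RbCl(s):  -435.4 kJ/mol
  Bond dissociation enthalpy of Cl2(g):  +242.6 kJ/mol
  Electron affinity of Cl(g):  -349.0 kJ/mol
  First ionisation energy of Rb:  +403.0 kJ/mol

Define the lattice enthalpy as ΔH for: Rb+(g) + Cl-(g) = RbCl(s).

U = -691.6 kJ/mol

ΔHf° = 1·ΔHsub + 1·(ΣIE) + 1/2·D(Cl2) + 1·EA + U
-435.4 = 1·(+80.9) + 1·(+403.0) + 1/2·(+242.6) + 1·(-349.0) + U
U = -435.4 − (+256.2) = -691.6 kJ/mol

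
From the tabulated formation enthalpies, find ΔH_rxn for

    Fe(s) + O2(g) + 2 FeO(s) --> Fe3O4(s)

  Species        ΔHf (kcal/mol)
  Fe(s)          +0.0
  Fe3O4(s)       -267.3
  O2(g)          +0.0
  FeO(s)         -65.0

ΔH_rxn = -137.3 kcal/mol

ΔH°rxn = Σ nΔHf°(products) − Σ nΔHf°(reactants).
Products: 1·(-267.3) = -267.3
Reactants: 1·(+0.0) + 1·(+0.0) + 2·(-65.0) = -130.0
ΔH_rxn = (-267.3) − (-130.0) = -137.3 kcal/mol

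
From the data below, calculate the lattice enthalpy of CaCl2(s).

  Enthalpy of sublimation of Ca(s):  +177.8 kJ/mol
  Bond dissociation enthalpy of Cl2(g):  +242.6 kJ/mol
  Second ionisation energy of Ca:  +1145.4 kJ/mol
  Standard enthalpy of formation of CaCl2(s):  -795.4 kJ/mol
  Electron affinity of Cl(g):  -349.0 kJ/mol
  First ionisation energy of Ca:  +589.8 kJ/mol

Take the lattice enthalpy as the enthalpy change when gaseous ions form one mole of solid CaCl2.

ΔHf° = 1·ΔHsub + 1·(ΣIE) + 1·D(Cl2) + 2·EA + U
-795.4 = 1·(+177.8) + 1·(+1735.2) + 1·(+242.6) + 2·(-349.0) + U
U = -795.4 − (+1457.6) = -2253.0 kJ/mol

U = -2253.0 kJ/mol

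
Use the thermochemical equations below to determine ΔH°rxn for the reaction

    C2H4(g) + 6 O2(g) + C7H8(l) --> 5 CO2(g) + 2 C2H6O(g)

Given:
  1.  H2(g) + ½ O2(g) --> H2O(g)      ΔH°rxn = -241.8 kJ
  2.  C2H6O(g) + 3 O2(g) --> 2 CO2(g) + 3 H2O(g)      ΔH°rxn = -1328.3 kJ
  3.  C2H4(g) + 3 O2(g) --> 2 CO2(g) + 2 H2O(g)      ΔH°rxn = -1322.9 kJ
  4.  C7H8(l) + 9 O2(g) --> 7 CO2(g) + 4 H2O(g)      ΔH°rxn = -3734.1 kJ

ΔH°rxn = -2400.4 kJ

eq. 1: not needed (H2(g) appears nowhere else).
eq. 2 reversed and × 2 (C2H6O(g) must end up as a product; ×2 to match 2 C2H6O(g) in the target): (-2)·(-1328.3) = +2656.6 kJ
eq. 3 as written (C2H4(g) already on the reactant side): -1322.9 kJ
eq. 4 as written (C7H8(l) already on the reactant side): -3734.1 kJ
Combining the equations, ΔH°rxn = (+2656.6) + (-1322.9) + (-3734.1) = -2400.4 kJ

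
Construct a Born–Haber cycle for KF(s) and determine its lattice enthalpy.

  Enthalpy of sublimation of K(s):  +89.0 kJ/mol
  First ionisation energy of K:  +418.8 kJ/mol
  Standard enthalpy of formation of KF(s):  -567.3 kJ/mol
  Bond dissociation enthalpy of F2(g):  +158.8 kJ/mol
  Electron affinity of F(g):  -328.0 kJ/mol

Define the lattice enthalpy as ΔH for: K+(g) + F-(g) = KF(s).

ΔHf° = 1·ΔHsub + 1·(ΣIE) + 1/2·D(F2) + 1·EA + U
-567.3 = 1·(+89.0) + 1·(+418.8) + 1/2·(+158.8) + 1·(-328.0) + U
U = -567.3 − (+259.2) = -826.5 kJ/mol

U = -826.5 kJ/mol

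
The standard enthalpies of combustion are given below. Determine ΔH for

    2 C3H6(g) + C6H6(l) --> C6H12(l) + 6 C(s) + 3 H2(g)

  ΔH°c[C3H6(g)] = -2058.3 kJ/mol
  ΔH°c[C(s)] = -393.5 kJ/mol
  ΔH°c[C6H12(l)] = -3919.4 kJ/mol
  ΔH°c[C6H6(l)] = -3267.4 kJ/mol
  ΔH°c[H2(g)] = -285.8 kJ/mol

ΔH = -246.2 kJ/mol

Using ΔH = Σ nΔHc°(reactants) − Σ nΔHc°(products):
= [2·(-2058.3) + 1·(-3267.4)] − [1·(-3919.4) + 6·(-393.5) + 3·(-285.8)]
= -246.2 kJ/mol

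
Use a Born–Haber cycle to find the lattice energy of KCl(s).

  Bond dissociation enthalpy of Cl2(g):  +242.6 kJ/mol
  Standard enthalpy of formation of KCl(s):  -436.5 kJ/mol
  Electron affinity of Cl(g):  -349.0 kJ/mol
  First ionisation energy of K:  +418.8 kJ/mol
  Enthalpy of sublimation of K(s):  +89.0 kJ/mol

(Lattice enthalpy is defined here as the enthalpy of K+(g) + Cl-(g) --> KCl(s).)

U = -716.6 kJ/mol

ΔHf° = 1·ΔHsub + 1·(ΣIE) + 1/2·D(Cl2) + 1·EA + U
-436.5 = 1·(+89.0) + 1·(+418.8) + 1/2·(+242.6) + 1·(-349.0) + U
U = -436.5 − (+280.1) = -716.6 kJ/mol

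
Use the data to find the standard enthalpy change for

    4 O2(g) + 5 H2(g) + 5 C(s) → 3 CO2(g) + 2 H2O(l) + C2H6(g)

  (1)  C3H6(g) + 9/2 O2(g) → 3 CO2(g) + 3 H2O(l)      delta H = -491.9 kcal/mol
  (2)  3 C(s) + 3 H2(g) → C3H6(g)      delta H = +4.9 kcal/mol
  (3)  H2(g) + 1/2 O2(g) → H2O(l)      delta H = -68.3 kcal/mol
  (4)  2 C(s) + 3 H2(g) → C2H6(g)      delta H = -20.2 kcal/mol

delta H = -438.9 kcal/mol

(1) as written: -491.9 kcal/mol
(2) as written: +4.9 kcal/mol
(3) reversed: +68.3 kcal/mol
(4) as written: -20.2 kcal/mol
Since enthalpy is a state function, delta H = (1)·(-491.9) + (1)·(+4.9) + (-1)·(-68.3) + (1)·(-20.2) = -438.9 kcal/mol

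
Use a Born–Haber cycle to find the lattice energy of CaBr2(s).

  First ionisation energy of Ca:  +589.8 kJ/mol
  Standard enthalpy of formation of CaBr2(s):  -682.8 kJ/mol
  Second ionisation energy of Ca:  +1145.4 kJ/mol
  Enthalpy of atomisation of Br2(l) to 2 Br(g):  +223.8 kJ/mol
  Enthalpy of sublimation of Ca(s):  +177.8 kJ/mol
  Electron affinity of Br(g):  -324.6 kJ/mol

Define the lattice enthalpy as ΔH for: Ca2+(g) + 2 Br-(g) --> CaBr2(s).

U = -2170.4 kJ/mol

ΔHf° = 1·ΔHsub + 1·(ΣIE) + 1·D(Br2) + 2·EA + U
-682.8 = 1·(+177.8) + 1·(+1735.2) + 1·(+223.8) + 2·(-324.6) + U
U = -682.8 − (+1487.6) = -2170.4 kJ/mol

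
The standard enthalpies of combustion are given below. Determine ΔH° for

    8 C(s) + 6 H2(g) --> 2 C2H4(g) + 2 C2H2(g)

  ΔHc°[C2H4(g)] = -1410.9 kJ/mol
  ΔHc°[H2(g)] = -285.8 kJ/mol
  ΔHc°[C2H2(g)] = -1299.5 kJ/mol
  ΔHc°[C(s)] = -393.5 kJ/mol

Using ΔH = Σ nΔHc°(reactants) − Σ nΔHc°(products):
= [8·(-393.5) + 6·(-285.8)] − [2·(-1410.9) + 2·(-1299.5)]
= 558.0 kJ/mol

ΔH° = 558.0 kJ/mol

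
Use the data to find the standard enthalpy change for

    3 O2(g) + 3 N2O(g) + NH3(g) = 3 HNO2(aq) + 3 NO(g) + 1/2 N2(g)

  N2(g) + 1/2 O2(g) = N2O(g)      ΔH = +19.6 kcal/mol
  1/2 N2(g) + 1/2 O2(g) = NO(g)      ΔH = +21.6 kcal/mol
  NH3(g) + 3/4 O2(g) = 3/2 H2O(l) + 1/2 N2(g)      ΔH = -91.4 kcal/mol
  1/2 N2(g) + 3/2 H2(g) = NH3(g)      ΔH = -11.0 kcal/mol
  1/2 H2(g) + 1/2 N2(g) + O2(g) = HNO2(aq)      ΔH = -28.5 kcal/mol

ΔH = -68.5 kcal/mol

equation 1 reversed and × 3: (-3)·(+19.6) = -58.8 kcal/mol
equation 2 × 3: (3)·(+21.6) = +64.8 kcal/mol
equation 3: not needed.
equation 4 reversed: +11.0 kcal/mol
equation 5 × 3: (3)·(-28.5) = -85.5 kcal/mol
Summing the manipulated equations, ΔH = (-58.8) + (+64.8) + (+11.0) + (-85.5) = -68.5 kcal/mol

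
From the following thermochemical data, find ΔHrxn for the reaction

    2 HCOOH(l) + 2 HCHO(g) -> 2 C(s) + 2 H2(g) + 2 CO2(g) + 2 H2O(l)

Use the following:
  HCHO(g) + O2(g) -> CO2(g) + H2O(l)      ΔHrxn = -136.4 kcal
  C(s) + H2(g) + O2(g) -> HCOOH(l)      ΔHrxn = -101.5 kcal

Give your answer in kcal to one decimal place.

equation 1 × 2: (2)·(-136.4) = -272.8 kcal
equation 2 reversed and × 2: (-2)·(-101.5) = +203.0 kcal
ΔHrxn = (2)·(-136.4) + (-2)·(-101.5) = -69.8 kcal

ΔHrxn = -69.8 kcal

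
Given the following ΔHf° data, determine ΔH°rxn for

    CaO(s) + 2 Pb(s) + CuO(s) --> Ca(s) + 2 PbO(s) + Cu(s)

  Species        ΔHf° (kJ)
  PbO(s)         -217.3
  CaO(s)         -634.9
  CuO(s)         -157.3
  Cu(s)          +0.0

ΔH°rxn = Σ nΔHf°(products) − Σ nΔHf°(reactants).
Products: 1·(+0.0) + 2·(-217.3) + 1·(+0.0) = -434.6
Reactants: 1·(-634.9) + 2·(+0.0) + 1·(-157.3) = -792.2
ΔH°rxn = (-434.6) − (-792.2) = 357.6 kJ

ΔH°rxn = 357.6 kJ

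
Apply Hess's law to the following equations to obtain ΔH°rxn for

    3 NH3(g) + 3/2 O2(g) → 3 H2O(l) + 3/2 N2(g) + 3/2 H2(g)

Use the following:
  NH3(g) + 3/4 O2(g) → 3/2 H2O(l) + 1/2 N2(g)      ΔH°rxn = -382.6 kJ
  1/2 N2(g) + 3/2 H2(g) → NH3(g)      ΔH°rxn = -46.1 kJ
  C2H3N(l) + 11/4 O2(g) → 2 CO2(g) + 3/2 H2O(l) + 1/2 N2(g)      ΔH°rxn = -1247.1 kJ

equation 1 × 2: (2)·(-382.6) = -765.2 kJ
equation 2 reversed (H2(g) must end up as a product): +46.1 kJ
equation 3: not needed (C2H3N(l) appears nowhere else).
ΔH°rxn = (-765.2) + (+46.1) = -719.1 kJ

ΔH°rxn = -719.1 kJ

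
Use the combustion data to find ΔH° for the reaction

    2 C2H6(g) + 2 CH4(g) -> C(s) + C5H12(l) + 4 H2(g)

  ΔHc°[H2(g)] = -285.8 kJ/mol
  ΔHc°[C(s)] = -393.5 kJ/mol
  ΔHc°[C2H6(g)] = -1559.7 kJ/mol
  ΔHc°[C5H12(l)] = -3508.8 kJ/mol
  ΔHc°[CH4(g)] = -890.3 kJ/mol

ΔH° = 145.5 kJ/mol

Using ΔH = Σ nΔHc°(reactants) − Σ nΔHc°(products):
= [2·(-1559.7) + 2·(-890.3)] − [1·(-393.5) + 1·(-3508.8) + 4·(-285.8)]
= 145.5 kJ/mol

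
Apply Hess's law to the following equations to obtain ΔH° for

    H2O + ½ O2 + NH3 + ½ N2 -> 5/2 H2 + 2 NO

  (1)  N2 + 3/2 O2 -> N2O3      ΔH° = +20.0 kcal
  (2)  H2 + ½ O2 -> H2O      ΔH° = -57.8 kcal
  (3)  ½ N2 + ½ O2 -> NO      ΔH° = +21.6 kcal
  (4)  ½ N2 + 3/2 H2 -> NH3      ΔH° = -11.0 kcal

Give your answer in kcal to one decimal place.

(1): not needed.
(2) reversed: +57.8 kcal
(3) × 2: (2)·(+21.6) = +43.2 kcal
(4) reversed: +11.0 kcal
By Hess's law, ΔH° = (-1)·(-57.8) + (2)·(+21.6) + (-1)·(-11.0) = 112.0 kcal

ΔH° = 112.0 kcal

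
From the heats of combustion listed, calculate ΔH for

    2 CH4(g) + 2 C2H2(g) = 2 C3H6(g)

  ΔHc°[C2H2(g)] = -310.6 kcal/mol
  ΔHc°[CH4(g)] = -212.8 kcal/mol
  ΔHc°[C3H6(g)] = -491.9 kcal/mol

Using ΔH = Σ nΔHc°(reactants) − Σ nΔHc°(products):
= [2·(-212.8) + 2·(-310.6)] − [2·(-491.9)]
= -63.0 kcal/mol

ΔH = -63.0 kcal/mol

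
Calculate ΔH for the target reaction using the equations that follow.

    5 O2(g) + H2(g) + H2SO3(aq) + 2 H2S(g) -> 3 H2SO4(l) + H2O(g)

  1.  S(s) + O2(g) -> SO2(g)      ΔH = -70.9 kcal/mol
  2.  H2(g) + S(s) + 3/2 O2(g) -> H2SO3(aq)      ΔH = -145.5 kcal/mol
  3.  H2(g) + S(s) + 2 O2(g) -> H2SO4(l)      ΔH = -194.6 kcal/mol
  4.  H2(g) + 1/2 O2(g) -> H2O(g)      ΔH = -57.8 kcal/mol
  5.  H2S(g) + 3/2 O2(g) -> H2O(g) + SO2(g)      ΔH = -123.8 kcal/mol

ΔH = -486.3 kcal/mol

eq. 1 reversed and × 2: (-2)·(-70.9) = +141.8 kcal/mol
eq. 2 reversed (H2SO3(aq) must end up as a reactant): +145.5 kcal/mol
eq. 3 × 3 (scale by 3 for the 3 H2SO4(l)): (3)·(-194.6) = -583.8 kcal/mol
eq. 4 reversed: +57.8 kcal/mol
eq. 5 × 2 (×2 to match 2 H2S(g) in the target): (2)·(-123.8) = -247.6 kcal/mol
ΔH = (+141.8) + (+145.5) + (-583.8) + (+57.8) + (-247.6) = -486.3 kcal/mol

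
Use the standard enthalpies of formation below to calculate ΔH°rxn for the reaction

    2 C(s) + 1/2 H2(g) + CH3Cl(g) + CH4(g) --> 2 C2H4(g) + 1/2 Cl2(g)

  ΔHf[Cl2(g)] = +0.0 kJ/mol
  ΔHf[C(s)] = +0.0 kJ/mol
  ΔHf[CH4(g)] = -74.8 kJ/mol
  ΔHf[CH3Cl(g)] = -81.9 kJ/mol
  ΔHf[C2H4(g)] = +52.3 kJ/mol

ΔH°rxn = Σ nΔHf°(products) − Σ nΔHf°(reactants).
Products: 2·(+52.3) + 1/2·(+0.0) = +104.6
Reactants: 2·(+0.0) + 1/2·(+0.0) + 1·(-81.9) + 1·(-74.8) = -156.7
ΔH°rxn = (+104.6) − (-156.7) = 261.3 kJ/mol

ΔH°rxn = 261.3 kJ/mol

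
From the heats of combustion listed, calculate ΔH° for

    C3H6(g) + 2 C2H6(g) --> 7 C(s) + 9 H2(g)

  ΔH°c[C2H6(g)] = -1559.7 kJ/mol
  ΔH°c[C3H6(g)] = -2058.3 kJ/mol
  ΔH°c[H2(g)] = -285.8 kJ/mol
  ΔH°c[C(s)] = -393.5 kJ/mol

With combustion enthalpies, reactants minus products:
= [1·(-2058.3) + 2·(-1559.7)] − [7·(-393.5) + 9·(-285.8)]
= 149.0 kJ/mol

ΔH° = 149.0 kJ/mol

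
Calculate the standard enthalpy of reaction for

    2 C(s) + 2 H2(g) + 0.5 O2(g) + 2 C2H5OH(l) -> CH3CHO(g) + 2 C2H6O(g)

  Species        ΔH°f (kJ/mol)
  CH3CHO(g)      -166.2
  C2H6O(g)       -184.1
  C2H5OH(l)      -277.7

ΔHrxn = 21.0 kJ/mol

Products: 1·(-166.2) + 2·(-184.1) = -534.4
Reactants: 2·(+0.0) + 2·(+0.0) + 1/2·(+0.0) + 2·(-277.7) = -555.4
ΔHrxn = (-534.4) − (-555.4) = 21.0 kJ/mol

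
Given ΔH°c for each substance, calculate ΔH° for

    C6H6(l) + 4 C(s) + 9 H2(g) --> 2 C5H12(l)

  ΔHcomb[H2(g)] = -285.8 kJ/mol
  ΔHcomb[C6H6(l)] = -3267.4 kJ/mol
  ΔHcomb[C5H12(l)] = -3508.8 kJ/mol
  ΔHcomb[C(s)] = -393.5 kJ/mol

Using ΔH = Σ nΔHc°(reactants) − Σ nΔHc°(products):
= [1·(-3267.4) + 4·(-393.5) + 9·(-285.8)] − [2·(-3508.8)]
= -396.0 kJ/mol

ΔH° = -396.0 kJ/mol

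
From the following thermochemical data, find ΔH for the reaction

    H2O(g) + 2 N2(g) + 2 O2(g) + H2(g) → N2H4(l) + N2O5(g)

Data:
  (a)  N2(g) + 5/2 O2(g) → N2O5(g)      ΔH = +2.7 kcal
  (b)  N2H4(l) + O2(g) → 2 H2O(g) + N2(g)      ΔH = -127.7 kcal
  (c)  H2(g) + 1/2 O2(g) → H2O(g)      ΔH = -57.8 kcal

ΔH = 72.6 kcal

(a) as written (N2O5(g) already on the product side): +2.7 kcal
(b) reversed (N2H4(l) must end up as a product): +127.7 kcal
(c) as written (H2(g) already on the reactant side): -57.8 kcal
Combining the equations, ΔH = (+2.7) + (+127.7) + (-57.8) = 72.6 kcal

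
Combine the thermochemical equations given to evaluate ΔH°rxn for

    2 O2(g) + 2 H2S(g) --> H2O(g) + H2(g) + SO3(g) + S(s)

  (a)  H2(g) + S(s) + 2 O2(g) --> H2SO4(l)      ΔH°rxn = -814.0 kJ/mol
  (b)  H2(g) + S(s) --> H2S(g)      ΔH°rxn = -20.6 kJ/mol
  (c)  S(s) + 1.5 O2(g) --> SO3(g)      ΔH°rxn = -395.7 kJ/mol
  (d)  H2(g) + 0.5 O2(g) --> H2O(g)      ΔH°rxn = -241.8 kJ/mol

(a): not needed (H2SO4(l) appears nowhere else).
(b) reversed and × 2 (reverse to put H2S(g) on the reactant side; scale by 2 for the 2 H2S(g)): (-2)·(-20.6) = +41.2 kJ/mol
(c) as written (SO3(g) already on the product side): -395.7 kJ/mol
(d) as written (H2O(g) already on the product side): -241.8 kJ/mol
ΔH°rxn = (+41.2) + (-395.7) + (-241.8) = -596.3 kJ/mol

ΔH°rxn = -596.3 kJ/mol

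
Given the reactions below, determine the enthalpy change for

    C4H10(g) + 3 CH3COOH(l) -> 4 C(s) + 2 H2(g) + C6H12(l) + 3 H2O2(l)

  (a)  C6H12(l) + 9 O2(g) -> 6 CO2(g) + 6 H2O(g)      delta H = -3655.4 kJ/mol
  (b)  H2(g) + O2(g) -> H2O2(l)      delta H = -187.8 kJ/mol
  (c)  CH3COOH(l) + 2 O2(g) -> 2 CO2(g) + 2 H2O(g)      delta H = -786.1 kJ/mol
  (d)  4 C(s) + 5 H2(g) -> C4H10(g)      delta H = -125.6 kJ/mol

(a) reversed (reverse to put C6H12(l) on the product side): +3655.4 kJ/mol
(b) × 3 (scale by 3 for the 3 H2O2(l)): (3)·(-187.8) = -563.4 kJ/mol
(c) × 3 (scale by 3 for the 3 CH3COOH(l)): (3)·(-786.1) = -2358.3 kJ/mol
(d) reversed (C4H10(g) must end up as a reactant): +125.6 kJ/mol
Since enthalpy is a state function, delta H = (-1)·(-3655.4) + (3)·(-187.8) + (3)·(-786.1) + (-1)·(-125.6) = 859.3 kJ/mol

delta H = 859.3 kJ/mol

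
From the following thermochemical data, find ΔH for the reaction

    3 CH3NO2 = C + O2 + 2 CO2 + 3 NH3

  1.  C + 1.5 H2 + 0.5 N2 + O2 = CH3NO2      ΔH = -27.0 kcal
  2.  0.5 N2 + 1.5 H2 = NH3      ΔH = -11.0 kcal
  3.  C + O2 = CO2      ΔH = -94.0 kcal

eq. 1 reversed and × 3 (reverse to put CH3NO2 on the reactant side; ×3 to match 3 CH3NO2 in the target): (-3)·(-27.0) = +81.0 kcal
eq. 2 × 3 (scale by 3 for the 3 NH3): (3)·(-11.0) = -33.0 kcal
eq. 3 × 2 (×2 to match 2 CO2 in the target): (2)·(-94.0) = -188.0 kcal
Summing the manipulated equations, ΔH = (-3)·(-27.0) + (3)·(-11.0) + (2)·(-94.0) = -140.0 kcal

ΔH = -140.0 kcal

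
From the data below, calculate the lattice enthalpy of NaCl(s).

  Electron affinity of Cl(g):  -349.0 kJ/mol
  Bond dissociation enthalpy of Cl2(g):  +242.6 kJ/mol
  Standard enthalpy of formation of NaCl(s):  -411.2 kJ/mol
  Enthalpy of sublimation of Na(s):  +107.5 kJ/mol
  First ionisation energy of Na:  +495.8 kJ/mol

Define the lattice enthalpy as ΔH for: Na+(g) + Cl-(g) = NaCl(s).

ΔHf° = 1·ΔHsub + 1·(ΣIE) + 1/2·D(Cl2) + 1·EA + U
-411.2 = 1·(+107.5) + 1·(+495.8) + 1/2·(+242.6) + 1·(-349.0) + U
U = -411.2 − (+375.6) = -786.8 kJ/mol

U = -786.8 kJ/mol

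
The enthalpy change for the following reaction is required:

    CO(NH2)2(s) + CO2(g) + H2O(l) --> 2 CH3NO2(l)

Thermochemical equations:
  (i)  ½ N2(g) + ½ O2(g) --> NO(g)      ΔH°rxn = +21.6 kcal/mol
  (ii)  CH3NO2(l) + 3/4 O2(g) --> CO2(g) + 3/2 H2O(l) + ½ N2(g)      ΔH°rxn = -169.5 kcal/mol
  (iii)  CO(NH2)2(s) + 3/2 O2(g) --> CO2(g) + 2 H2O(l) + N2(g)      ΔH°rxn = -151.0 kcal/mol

(i): not needed (NO(g) appears nowhere else).
(ii) reversed and × 2 (reverse to put CH3NO2(l) on the product side; ×2 to match 2 CH3NO2(l) in the target): (-2)·(-169.5) = +339.0 kcal/mol
(iii) as written (CO(NH2)2(s) already on the reactant side): -151.0 kcal/mol
Combining the equations, ΔH°rxn = (+339.0) + (-151.0) = 188.0 kcal/mol

ΔH°rxn = 188.0 kcal/mol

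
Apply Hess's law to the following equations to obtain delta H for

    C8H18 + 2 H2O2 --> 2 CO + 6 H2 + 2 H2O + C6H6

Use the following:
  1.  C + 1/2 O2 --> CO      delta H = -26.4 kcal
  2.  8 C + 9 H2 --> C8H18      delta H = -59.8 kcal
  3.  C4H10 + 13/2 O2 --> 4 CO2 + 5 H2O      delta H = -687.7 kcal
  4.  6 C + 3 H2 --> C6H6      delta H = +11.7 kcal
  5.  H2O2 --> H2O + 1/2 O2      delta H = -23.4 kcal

eq. 1 × 2: (2)·(-26.4) = -52.8 kcal
eq. 2 reversed: +59.8 kcal
eq. 3: not needed.
eq. 4 as written: +11.7 kcal
eq. 5 × 2: (2)·(-23.4) = -46.8 kcal
By Hess's law, delta H = (-52.8) + (+59.8) + (+11.7) + (-46.8) = -28.1 kcal

delta H = -28.1 kcal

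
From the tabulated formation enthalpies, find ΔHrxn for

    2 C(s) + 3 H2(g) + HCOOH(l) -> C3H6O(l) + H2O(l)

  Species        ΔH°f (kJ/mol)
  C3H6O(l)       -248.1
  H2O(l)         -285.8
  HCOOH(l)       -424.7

ΔHrxn = -109.2 kJ/mol

Products: 1·(-248.1) + 1·(-285.8) = -533.9
Reactants: 2·(+0.0) + 3·(+0.0) + 1·(-424.7) = -424.7
ΔHrxn = (-533.9) − (-424.7) = -109.2 kJ/mol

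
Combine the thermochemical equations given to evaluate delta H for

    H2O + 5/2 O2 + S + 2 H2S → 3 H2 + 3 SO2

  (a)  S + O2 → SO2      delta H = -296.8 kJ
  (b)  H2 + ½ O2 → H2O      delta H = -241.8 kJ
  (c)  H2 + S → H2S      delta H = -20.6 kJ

(a) × 3: (3)·(-296.8) = -890.4 kJ
(b) reversed: +241.8 kJ
(c) reversed and × 2: (-2)·(-20.6) = +41.2 kJ
Combining the equations, delta H = (3)·(-296.8) + (-1)·(-241.8) + (-2)·(-20.6) = -607.4 kJ

delta H = -607.4 kJ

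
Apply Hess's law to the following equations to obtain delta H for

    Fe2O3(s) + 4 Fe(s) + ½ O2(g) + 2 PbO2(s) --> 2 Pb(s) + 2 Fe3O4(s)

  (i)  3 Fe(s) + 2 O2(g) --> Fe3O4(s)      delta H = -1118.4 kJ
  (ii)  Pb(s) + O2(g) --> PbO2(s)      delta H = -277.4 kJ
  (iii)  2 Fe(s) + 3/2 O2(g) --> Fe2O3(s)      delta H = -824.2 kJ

delta H = -857.8 kJ

(i) × 2: (2)·(-1118.4) = -2236.8 kJ
(ii) reversed and × 2: (-2)·(-277.4) = +554.8 kJ
(iii) reversed: +824.2 kJ
delta H = (-2236.8) + (+554.8) + (+824.2) = -857.8 kJ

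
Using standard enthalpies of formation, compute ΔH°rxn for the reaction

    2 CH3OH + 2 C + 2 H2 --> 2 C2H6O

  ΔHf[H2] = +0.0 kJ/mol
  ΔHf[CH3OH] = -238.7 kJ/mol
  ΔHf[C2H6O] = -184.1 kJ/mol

Products: 2·(-184.1) = -368.2
Reactants: 2·(-238.7) + 2·(+0.0) + 2·(+0.0) = -477.4
ΔH°rxn = (-368.2) − (-477.4) = 109.2 kJ/mol

ΔH°rxn = 109.2 kJ/mol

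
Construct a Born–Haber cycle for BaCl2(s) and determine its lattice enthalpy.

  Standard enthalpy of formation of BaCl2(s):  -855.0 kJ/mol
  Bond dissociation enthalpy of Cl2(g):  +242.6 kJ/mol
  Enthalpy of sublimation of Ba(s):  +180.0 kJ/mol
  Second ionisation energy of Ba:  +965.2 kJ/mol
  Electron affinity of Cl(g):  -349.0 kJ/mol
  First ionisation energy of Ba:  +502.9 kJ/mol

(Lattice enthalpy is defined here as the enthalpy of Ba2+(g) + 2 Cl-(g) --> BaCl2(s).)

ΔHf° = 1·ΔHsub + 1·(ΣIE) + 1·D(Cl2) + 2·EA + U
-855.0 = 1·(+180.0) + 1·(+1468.1) + 1·(+242.6) + 2·(-349.0) + U
U = -855.0 − (+1192.7) = -2047.7 kJ/mol

U = -2047.7 kJ/mol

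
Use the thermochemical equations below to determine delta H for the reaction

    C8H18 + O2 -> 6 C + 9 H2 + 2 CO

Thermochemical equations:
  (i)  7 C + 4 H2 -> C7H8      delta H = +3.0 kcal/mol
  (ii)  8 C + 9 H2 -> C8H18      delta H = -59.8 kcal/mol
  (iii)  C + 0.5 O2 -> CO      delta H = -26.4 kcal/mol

(i): not needed (C7H8 appears nowhere else).
(ii) reversed (C8H18 must end up as a reactant): +59.8 kcal/mol
(iii) × 2 (×2 to match 2 CO in the target): (2)·(-26.4) = -52.8 kcal/mol
By Hess's law, delta H = (-1)·(-59.8) + (2)·(-26.4) = 7.0 kcal/mol

delta H = 7.0 kcal/mol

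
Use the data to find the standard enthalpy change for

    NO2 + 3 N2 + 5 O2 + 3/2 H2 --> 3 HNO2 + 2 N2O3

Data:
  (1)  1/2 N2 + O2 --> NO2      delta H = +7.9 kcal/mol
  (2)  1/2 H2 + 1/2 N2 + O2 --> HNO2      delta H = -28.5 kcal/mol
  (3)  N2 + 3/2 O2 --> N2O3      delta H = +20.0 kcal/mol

delta H = -53.4 kcal/mol

(1) reversed: -7.9 kcal/mol
(2) × 3: (3)·(-28.5) = -85.5 kcal/mol
(3) × 2: (2)·(+20.0) = +40.0 kcal/mol
Since enthalpy is a state function, delta H = (-1)·(+7.9) + (3)·(-28.5) + (2)·(+20.0) = -53.4 kcal/mol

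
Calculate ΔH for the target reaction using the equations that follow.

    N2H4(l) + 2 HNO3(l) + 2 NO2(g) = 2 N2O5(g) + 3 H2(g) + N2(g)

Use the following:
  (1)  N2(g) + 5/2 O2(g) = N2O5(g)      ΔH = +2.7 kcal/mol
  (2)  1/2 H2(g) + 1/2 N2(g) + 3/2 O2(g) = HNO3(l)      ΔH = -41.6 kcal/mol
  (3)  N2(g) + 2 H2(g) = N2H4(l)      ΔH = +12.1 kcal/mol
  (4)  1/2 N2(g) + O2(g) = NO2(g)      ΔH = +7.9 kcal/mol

ΔH = 60.7 kcal/mol

(1) × 2 (scale by 2 for the 2 N2O5(g)): (2)·(+2.7) = +5.4 kcal/mol
(2) reversed and × 2 (reverse to put HNO3(l) on the reactant side; ×2 to match 2 HNO3(l) in the target): (-2)·(-41.6) = +83.2 kcal/mol
(3) reversed (reverse to put N2H4(l) on the reactant side): -12.1 kcal/mol
(4) reversed and × 2 (NO2(g) must end up as a reactant; scale by 2 for the 2 NO2(g)): (-2)·(+7.9) = -15.8 kcal/mol
ΔH = (2)·(+2.7) + (-2)·(-41.6) + (-1)·(+12.1) + (-2)·(+7.9) = 60.7 kcal/mol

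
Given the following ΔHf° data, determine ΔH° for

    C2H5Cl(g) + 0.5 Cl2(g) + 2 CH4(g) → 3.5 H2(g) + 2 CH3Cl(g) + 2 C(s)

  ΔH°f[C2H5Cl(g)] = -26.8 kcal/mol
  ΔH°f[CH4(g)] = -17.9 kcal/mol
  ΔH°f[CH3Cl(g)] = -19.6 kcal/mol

ΔH° = 23.4 kcal/mol

Products: 7/2·(+0.0) + 2·(-19.6) + 2·(+0.0) = -39.2
Reactants: 1·(-26.8) + 1/2·(+0.0) + 2·(-17.9) = -62.6
ΔH° = (-39.2) − (-62.6) = 23.4 kcal/mol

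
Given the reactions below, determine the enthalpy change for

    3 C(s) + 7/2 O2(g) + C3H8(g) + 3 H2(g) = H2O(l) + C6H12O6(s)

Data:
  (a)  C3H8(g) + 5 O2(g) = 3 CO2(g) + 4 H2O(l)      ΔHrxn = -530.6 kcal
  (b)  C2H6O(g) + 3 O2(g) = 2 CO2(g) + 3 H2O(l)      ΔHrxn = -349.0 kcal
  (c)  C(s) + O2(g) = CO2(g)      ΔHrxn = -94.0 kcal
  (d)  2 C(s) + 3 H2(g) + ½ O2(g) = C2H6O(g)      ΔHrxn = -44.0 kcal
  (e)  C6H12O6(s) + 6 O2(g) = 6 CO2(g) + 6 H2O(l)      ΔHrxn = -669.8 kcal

(a) as written (C3H8(g) already on the reactant side): -530.6 kcal
(b) as written: -349.0 kcal
(c) as written: -94.0 kcal
(d) as written (H2(g) already on the reactant side): -44.0 kcal
(e) reversed (C6H12O6(s) must end up as a product): +669.8 kcal
ΔHrxn = (1)·(-530.6) + (1)·(-349.0) + (1)·(-94.0) + (1)·(-44.0) + (-1)·(-669.8) = -347.8 kcal

ΔHrxn = -347.8 kcal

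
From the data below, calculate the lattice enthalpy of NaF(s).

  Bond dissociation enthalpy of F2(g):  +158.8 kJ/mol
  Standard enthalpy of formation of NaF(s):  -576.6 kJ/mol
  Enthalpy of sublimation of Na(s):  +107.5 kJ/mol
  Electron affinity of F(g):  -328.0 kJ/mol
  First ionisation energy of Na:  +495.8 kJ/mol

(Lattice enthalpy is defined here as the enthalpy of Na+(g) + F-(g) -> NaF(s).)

ΔHf° = 1·ΔHsub + 1·(ΣIE) + 1/2·D(F2) + 1·EA + U
-576.6 = 1·(+107.5) + 1·(+495.8) + 1/2·(+158.8) + 1·(-328.0) + U
U = -576.6 − (+354.7) = -931.3 kJ/mol

U = -931.3 kJ/mol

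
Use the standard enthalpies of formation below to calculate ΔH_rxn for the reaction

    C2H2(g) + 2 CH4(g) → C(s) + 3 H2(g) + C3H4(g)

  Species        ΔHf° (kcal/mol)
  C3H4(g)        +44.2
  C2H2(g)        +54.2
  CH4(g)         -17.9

Products: 1·(+0.0) + 3·(+0.0) + 1·(+44.2) = +44.2
Reactants: 1·(+54.2) + 2·(-17.9) = +18.4
ΔH_rxn = (+44.2) − (+18.4) = 25.8 kcal/mol

ΔH_rxn = 25.8 kcal/mol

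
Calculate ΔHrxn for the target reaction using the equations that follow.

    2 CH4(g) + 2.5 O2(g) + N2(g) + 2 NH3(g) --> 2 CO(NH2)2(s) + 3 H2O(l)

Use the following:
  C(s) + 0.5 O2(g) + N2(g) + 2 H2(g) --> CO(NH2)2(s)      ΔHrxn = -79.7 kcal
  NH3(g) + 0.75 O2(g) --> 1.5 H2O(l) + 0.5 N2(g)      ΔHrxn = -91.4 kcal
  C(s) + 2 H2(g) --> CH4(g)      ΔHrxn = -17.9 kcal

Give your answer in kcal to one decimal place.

ΔHrxn = -306.4 kcal

equation 1 × 2: (2)·(-79.7) = -159.4 kcal
equation 2 × 2: (2)·(-91.4) = -182.8 kcal
equation 3 reversed and × 2: (-2)·(-17.9) = +35.8 kcal
Combining the equations, ΔHrxn = (2)·(-79.7) + (2)·(-91.4) + (-2)·(-17.9) = -306.4 kcal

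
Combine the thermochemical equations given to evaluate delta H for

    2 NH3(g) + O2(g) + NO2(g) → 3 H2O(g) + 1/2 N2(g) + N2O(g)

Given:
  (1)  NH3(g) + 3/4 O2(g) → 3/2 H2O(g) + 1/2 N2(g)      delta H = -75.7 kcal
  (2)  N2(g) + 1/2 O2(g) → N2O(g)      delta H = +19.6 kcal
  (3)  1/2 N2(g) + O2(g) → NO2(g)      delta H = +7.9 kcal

delta H = -139.7 kcal

(1) × 2 (scale by 2 for the 2 NH3(g)): (2)·(-75.7) = -151.4 kcal
(2) as written (N2O(g) already on the product side): +19.6 kcal
(3) reversed (NO2(g) must end up as a reactant): -7.9 kcal
delta H = (2)·(-75.7) + (1)·(+19.6) + (-1)·(+7.9) = -139.7 kcal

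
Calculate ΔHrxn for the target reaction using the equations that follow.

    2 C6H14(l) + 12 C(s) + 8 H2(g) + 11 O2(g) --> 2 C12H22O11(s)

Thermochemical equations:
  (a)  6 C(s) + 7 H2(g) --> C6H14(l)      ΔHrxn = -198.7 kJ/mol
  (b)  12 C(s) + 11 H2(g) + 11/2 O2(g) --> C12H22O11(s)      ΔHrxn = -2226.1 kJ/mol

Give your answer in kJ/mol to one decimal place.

ΔHrxn = -4054.8 kJ/mol

(a) reversed and × 2: (-2)·(-198.7) = +397.4 kJ/mol
(b) × 2: (2)·(-2226.1) = -4452.2 kJ/mol
ΔHrxn = (-2)·(-198.7) + (2)·(-2226.1) = -4054.8 kJ/mol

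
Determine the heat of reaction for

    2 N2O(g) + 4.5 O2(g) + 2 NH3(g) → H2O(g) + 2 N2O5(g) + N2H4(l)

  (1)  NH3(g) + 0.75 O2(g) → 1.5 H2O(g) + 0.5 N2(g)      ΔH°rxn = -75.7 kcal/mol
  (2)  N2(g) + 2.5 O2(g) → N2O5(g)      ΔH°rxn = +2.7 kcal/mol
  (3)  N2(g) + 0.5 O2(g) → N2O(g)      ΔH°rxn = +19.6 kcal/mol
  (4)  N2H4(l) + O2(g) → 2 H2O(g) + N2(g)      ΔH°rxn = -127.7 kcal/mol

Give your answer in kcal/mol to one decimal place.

ΔH°rxn = -57.5 kcal/mol

(1) × 2: (2)·(-75.7) = -151.4 kcal/mol
(2) × 2: (2)·(+2.7) = +5.4 kcal/mol
(3) reversed and × 2: (-2)·(+19.6) = -39.2 kcal/mol
(4) reversed: +127.7 kcal/mol
ΔH°rxn = (-151.4) + (+5.4) + (-39.2) + (+127.7) = -57.5 kcal/mol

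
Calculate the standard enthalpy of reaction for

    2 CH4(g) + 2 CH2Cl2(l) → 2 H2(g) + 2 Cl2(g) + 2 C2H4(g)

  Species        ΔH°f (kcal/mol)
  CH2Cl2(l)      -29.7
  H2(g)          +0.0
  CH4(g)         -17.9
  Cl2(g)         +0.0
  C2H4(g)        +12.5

ΔHrxn = 120.2 kcal/mol

ΔH°rxn = Σ nΔHf°(products) − Σ nΔHf°(reactants).
Products: 2·(+0.0) + 2·(+0.0) + 2·(+12.5) = +25.0
Reactants: 2·(-17.9) + 2·(-29.7) = -95.2
ΔHrxn = (+25.0) − (-95.2) = 120.2 kcal/mol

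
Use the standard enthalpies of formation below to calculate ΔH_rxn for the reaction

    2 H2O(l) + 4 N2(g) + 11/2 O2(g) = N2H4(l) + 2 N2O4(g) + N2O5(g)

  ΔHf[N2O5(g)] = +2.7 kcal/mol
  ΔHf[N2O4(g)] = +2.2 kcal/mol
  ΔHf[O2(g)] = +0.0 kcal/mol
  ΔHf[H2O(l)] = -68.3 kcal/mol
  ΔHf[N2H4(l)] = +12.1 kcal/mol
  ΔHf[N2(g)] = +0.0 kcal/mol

Products: 1·(+12.1) + 2·(+2.2) + 1·(+2.7) = +19.2
Reactants: 2·(-68.3) + 4·(+0.0) + 11/2·(+0.0) = -136.6
ΔH_rxn = (+19.2) − (-136.6) = 155.8 kcal/mol

ΔH_rxn = 155.8 kcal/mol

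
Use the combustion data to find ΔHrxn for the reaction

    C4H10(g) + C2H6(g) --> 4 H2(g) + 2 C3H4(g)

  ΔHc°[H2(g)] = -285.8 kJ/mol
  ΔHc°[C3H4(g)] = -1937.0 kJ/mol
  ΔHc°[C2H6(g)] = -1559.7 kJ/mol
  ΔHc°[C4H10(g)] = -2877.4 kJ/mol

With combustion enthalpies, reactants minus products:
= [1·(-2877.4) + 1·(-1559.7)] − [4·(-285.8) + 2·(-1937.0)]
= 580.1 kJ/mol

ΔHrxn = 580.1 kJ/mol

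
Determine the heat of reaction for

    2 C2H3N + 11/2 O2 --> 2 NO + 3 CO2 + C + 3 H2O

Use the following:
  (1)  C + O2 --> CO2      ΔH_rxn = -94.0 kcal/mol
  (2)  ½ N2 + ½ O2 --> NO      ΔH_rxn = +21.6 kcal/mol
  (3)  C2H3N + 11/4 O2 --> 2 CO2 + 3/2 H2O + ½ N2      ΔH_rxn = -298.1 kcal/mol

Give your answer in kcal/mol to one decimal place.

(1) reversed (reverse to put C on the product side): +94.0 kcal/mol
(2) × 2 (×2 to match 2 NO in the target): (2)·(+21.6) = +43.2 kcal/mol
(3) × 2 (scale by 2 for the 2 C2H3N): (2)·(-298.1) = -596.2 kcal/mol
ΔH_rxn = (+94.0) + (+43.2) + (-596.2) = -459.0 kcal/mol

ΔH_rxn = -459.0 kcal/mol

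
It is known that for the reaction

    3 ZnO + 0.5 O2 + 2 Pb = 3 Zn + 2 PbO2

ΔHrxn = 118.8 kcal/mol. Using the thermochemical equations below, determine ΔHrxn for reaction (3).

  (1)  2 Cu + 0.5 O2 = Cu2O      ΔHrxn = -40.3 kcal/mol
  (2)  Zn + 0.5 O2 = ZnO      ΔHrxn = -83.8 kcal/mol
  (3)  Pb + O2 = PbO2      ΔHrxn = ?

ΔHrxn = -66.3 kcal/mol

(1): not needed (Cu2O appears nowhere else).
(2) reversed and × 3 (reverse to put ZnO on the reactant side; scale by 3 for the 3 ZnO): (-3)·(-83.8) = +251.4 kcal/mol
(3) × 2 (scale by 2 for the 2 PbO2): contributes 2·x
+118.8 = (+251.4) + 2·x
x = (+118.8 − (+251.4)) / (2) = -66.3 kcal/mol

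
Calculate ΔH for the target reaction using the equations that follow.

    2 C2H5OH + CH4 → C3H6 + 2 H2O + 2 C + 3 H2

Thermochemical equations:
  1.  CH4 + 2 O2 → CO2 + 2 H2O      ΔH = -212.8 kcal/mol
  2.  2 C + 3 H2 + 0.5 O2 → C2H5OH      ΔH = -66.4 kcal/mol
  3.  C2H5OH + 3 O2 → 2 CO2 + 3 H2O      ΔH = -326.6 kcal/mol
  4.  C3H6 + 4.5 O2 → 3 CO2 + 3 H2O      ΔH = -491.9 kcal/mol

ΔH = 18.9 kcal/mol

eq. 1 as written (CH4 already on the reactant side): -212.8 kcal/mol
eq. 2 reversed (reverse to put C on the product side): +66.4 kcal/mol
eq. 3 as written: -326.6 kcal/mol
eq. 4 reversed (reverse to put C3H6 on the product side): +491.9 kcal/mol
Combining the equations, ΔH = (-212.8) + (+66.4) + (-326.6) + (+491.9) = 18.9 kcal/mol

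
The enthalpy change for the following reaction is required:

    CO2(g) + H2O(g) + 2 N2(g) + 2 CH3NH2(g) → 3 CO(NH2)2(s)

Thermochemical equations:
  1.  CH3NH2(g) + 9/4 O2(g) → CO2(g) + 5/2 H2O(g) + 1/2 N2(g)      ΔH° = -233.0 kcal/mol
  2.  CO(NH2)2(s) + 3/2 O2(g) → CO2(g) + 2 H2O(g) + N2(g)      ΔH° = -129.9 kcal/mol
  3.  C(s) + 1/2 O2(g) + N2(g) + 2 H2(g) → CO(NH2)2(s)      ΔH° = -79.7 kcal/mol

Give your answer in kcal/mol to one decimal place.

ΔH° = -76.3 kcal/mol

eq. 1 × 2 (×2 to match 2 CH3NH2(g) in the target): (2)·(-233.0) = -466.0 kcal/mol
eq. 2 reversed and × 3: (-3)·(-129.9) = +389.7 kcal/mol
eq. 3: not needed (H2(g) appears nowhere else).
ΔH° = (-466.0) + (+389.7) = -76.3 kcal/mol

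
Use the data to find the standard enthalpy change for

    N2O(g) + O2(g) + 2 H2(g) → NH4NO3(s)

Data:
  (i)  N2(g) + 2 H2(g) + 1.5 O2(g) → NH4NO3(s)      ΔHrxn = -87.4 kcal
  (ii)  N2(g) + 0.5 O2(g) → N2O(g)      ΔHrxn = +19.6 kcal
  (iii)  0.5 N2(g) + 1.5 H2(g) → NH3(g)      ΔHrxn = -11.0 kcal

(i) as written (NH4NO3(s) already on the product side): -87.4 kcal
(ii) reversed (N2O(g) must end up as a reactant): -19.6 kcal
(iii): not needed (NH3(g) appears nowhere else).
ΔHrxn = (1)·(-87.4) + (-1)·(+19.6) = -107.0 kcal

ΔHrxn = -107.0 kcal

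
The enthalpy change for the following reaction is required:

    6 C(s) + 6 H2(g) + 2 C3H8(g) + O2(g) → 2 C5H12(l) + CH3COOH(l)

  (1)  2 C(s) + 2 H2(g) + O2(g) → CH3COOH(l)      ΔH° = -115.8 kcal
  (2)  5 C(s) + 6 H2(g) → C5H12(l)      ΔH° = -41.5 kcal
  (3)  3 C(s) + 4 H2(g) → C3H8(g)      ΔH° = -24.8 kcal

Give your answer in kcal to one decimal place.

(1) as written (CH3COOH(l) already on the product side): -115.8 kcal
(2) × 2 (scale by 2 for the 2 C5H12(l)): (2)·(-41.5) = -83.0 kcal
(3) reversed and × 2 (reverse to put C3H8(g) on the reactant side; scale by 2 for the 2 C3H8(g)): (-2)·(-24.8) = +49.6 kcal
Since enthalpy is a state function, ΔH° = (-115.8) + (-83.0) + (+49.6) = -149.2 kcal

ΔH° = -149.2 kcal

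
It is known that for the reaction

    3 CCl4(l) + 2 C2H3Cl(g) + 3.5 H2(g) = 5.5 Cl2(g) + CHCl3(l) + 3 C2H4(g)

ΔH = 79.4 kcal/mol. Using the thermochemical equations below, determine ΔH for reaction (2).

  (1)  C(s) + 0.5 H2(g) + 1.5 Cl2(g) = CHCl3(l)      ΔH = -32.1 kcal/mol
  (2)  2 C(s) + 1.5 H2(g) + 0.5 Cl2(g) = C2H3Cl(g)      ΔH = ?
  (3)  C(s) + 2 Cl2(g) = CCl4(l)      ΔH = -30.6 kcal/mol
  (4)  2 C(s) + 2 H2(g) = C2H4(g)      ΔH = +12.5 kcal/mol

ΔH = 8.9 kcal/mol

(1) as written: -32.1 kcal/mol
(2) reversed and × 2: contributes −2·x
(3) reversed and × 3: (-3)·(-30.6) = +91.8 kcal/mol
(4) × 3: (3)·(+12.5) = +37.5 kcal/mol
+79.4 = (-32.1) + (+91.8) + (+37.5) − 2·x
x = (+79.4 − (+97.2)) / (-2) = 8.9 kcal/mol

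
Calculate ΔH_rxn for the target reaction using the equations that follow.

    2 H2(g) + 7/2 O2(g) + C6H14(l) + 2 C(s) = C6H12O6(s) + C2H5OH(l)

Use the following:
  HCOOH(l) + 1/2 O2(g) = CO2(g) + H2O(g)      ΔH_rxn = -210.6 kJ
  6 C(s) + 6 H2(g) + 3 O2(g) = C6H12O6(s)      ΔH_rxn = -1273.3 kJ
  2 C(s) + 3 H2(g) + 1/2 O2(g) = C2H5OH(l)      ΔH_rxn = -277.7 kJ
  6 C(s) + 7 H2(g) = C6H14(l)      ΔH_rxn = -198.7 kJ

ΔH_rxn = -1352.3 kJ

equation 1: not needed.
equation 2 as written: -1273.3 kJ
equation 3 as written: -277.7 kJ
equation 4 reversed: +198.7 kJ
By Hess's law, ΔH_rxn = (1)·(-1273.3) + (1)·(-277.7) + (-1)·(-198.7) = -1352.3 kJ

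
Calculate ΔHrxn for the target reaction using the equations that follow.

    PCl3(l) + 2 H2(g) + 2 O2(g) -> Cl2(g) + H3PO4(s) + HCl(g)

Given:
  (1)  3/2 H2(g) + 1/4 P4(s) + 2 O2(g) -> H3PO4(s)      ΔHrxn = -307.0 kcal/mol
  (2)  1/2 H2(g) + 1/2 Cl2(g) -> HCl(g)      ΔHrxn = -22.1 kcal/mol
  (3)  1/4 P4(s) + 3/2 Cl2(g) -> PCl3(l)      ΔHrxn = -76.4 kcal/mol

(1) as written (H3PO4(s) already on the product side): -307.0 kcal/mol
(2) as written (HCl(g) already on the product side): -22.1 kcal/mol
(3) reversed (reverse to put PCl3(l) on the reactant side): +76.4 kcal/mol
Since enthalpy is a state function, ΔHrxn = (1)·(-307.0) + (1)·(-22.1) + (-1)·(-76.4) = -252.7 kcal/mol

ΔHrxn = -252.7 kcal/mol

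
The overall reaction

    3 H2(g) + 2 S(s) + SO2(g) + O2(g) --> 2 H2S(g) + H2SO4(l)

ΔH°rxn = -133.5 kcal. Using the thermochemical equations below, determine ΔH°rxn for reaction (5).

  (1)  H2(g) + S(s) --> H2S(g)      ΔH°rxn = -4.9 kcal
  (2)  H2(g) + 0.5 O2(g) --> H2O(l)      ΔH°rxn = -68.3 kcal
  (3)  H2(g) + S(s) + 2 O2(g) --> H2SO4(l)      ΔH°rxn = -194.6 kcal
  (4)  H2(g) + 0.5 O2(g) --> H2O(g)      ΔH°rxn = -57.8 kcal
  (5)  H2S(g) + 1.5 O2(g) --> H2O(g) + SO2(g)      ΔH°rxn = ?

(1) as written: -4.9 kcal
(2): not needed.
(3) as written: -194.6 kcal
(4) as written: -57.8 kcal
(5) reversed: contributes −x
-133.5 = (-4.9) + (-194.6) + (-57.8) − x
x = (-133.5 − (-257.3)) / (-1) = -123.8 kcal

ΔH°rxn = -123.8 kcal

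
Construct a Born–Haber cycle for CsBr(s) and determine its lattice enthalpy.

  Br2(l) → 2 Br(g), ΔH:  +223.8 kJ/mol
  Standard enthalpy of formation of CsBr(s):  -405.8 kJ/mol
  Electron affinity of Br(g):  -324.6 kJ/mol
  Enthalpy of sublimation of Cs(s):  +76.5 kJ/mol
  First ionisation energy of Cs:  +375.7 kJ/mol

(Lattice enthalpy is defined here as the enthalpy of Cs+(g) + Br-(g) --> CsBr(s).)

U = -645.3 kJ/mol

ΔHf° = 1·ΔHsub + 1·(ΣIE) + 1/2·D(Br2) + 1·EA + U
-405.8 = 1·(+76.5) + 1·(+375.7) + 1/2·(+223.8) + 1·(-324.6) + U
U = -405.8 − (+239.5) = -645.3 kJ/mol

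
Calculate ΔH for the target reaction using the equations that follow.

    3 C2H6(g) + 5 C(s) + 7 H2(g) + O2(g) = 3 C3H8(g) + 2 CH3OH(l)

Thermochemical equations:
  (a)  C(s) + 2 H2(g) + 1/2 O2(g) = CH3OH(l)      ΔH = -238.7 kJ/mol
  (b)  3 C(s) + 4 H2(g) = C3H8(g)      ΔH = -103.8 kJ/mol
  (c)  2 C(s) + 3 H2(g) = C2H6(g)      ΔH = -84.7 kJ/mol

(a) × 2 (scale by 2 for the 2 CH3OH(l)): (2)·(-238.7) = -477.4 kJ/mol
(b) × 3 (scale by 3 for the 3 C3H8(g)): (3)·(-103.8) = -311.4 kJ/mol
(c) reversed and × 3 (reverse to put C2H6(g) on the reactant side; scale by 3 for the 3 C2H6(g)): (-3)·(-84.7) = +254.1 kJ/mol
Since enthalpy is a state function, ΔH = (-477.4) + (-311.4) + (+254.1) = -534.7 kJ/mol

ΔH = -534.7 kJ/mol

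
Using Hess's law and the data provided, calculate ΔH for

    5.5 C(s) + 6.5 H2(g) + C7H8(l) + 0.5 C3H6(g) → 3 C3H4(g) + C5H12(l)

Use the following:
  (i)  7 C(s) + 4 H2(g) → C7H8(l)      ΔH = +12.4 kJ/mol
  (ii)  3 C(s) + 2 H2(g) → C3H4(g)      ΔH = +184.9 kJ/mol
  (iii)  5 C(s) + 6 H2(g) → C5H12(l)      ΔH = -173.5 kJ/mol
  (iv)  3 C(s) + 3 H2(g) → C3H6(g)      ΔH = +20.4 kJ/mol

ΔH = 358.6 kJ/mol

(i) reversed: -12.4 kJ/mol
(ii) × 3: (3)·(+184.9) = +554.7 kJ/mol
(iii) as written: -173.5 kJ/mol
(iv) reversed and × 1/2: (-1/2)·(+20.4) = -10.2 kJ/mol
By Hess's law, ΔH = (-12.4) + (+554.7) + (-173.5) + (-10.2) = 358.6 kJ/mol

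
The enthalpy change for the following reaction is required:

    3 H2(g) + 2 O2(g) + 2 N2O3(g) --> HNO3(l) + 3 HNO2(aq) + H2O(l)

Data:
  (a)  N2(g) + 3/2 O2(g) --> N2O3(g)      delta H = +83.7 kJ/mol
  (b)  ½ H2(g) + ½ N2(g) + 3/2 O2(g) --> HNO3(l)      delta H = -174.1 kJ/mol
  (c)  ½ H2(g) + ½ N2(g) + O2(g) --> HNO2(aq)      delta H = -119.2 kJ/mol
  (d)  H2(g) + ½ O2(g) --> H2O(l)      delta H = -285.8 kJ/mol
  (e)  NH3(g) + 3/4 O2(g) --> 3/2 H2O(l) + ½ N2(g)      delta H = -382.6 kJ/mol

delta H = -984.9 kJ/mol

(a) reversed and × 2 (N2O3(g) must end up as a reactant; scale by 2 for the 2 N2O3(g)): (-2)·(+83.7) = -167.4 kJ/mol
(b) as written (HNO3(l) already on the product side): -174.1 kJ/mol
(c) × 3 (scale by 3 for the 3 HNO2(aq)): (3)·(-119.2) = -357.6 kJ/mol
(d) as written: -285.8 kJ/mol
(e): not needed (NH3(g) appears nowhere else).
delta H = (-167.4) + (-174.1) + (-357.6) + (-285.8) = -984.9 kJ/mol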